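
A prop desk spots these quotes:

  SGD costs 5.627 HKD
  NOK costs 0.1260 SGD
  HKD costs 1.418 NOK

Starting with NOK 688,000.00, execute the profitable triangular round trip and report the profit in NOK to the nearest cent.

Profitable loop is NOK → SGD → HKD → NOK:
NOK 688,000.00 × 0.1260 = SGD 86,688.00
SGD 86,688.00 × 5.627 = HKD 487,793.38
HKD 487,793.38 × 1.418 = NOK 691,691.01
Profit = NOK 691,691.01 − NOK 688,000.00

Profit: NOK 3,691.01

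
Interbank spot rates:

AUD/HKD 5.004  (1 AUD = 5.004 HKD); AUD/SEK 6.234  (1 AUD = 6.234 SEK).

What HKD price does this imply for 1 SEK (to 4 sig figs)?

SEK/HKD = 0.8027

1 SEK ÷ 6.234 = 0.160411 AUD
0.160411 AUD × 5.004 = 0.802695 HKD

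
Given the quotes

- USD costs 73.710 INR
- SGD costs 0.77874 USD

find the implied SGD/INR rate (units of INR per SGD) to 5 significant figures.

1 SGD × 0.77874 = 0.77874 USD
0.77874 USD × 73.710 = 57.4009 INR

SGD/INR = 57.401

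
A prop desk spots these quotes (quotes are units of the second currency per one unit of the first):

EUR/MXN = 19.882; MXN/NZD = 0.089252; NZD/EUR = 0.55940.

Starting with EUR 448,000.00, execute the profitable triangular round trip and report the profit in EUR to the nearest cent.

Profitable loop is EUR → NZD → MXN → EUR:
EUR 448,000.00 ÷ 0.55940 = NZD 800,858.06
NZD 800,858.06 ÷ 0.089252 = MXN 8,972,998.50
MXN 8,972,998.50 ÷ 19.882 = EUR 451,312.67
Profit = EUR 451,312.67 − EUR 448,000.00

Profit: EUR 3,312.67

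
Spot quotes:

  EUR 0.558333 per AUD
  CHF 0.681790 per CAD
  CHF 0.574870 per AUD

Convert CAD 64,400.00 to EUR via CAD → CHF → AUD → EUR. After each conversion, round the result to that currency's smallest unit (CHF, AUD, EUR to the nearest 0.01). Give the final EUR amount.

CAD 64,400.00 × 0.681790 = CHF 43,907.28
CHF 43,907.28 ÷ 0.574870 = AUD 76,377.75
AUD 76,377.75 × 0.558333 = EUR 42,644.22

EUR 42,644.22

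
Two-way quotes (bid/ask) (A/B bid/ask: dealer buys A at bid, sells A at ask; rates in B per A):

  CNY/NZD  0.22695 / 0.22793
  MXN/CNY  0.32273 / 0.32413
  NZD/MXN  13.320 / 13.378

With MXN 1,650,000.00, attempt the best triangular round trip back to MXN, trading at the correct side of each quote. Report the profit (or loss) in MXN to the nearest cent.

Net profit: MXN 19,444.68

Best loop MXN → NZD → CNY → MXN:
MXN 1,650,000.00 ÷ 13.378 (buy NZD at ask) = NZD 123,336.82
NZD 123,336.82 ÷ 0.22793 (buy CNY at ask) = CNY 541,117.10
CNY 541,117.10 ÷ 0.32413 (buy MXN at ask) = MXN 1,669,444.68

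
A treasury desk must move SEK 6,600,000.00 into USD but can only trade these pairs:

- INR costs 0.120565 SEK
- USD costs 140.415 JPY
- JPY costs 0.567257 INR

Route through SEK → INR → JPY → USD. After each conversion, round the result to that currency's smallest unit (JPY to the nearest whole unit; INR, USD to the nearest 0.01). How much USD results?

USD 687,273.05

SEK 6,600,000.00 ÷ 0.120565 = INR 54,742,255.22
INR 54,742,255.22 ÷ 0.567257 = JPY 96,503,446
JPY 96,503,446 ÷ 140.415 = USD 687,273.05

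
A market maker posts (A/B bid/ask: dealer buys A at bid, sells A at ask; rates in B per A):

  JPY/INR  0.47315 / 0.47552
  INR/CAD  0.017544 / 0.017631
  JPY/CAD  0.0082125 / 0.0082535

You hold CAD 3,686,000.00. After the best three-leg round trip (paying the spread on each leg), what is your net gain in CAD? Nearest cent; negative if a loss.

Best loop CAD → JPY → INR → CAD:
CAD 3,686,000.00 ÷ 0.0082535 (buy JPY at ask) = JPY 446,598,413
JPY 446,598,413 × 0.47315 (sell JPY at bid) = INR 211,308,039.01
INR 211,308,039.01 × 0.017544 (sell INR at bid) = CAD 3,707,188.24

Net profit: CAD 21,188.24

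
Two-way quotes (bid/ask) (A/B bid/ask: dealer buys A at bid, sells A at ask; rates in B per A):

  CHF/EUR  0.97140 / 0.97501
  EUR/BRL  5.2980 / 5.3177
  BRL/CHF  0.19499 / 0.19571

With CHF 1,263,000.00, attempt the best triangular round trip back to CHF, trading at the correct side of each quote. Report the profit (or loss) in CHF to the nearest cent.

Net profit: CHF 4,435.14

Best loop CHF → EUR → BRL → CHF:
CHF 1,263,000.00 × 0.97140 (sell CHF at bid) = EUR 1,226,878.20
EUR 1,226,878.20 × 5.2980 (sell EUR at bid) = BRL 6,500,000.70
BRL 6,500,000.70 × 0.19499 (sell BRL at bid) = CHF 1,267,435.14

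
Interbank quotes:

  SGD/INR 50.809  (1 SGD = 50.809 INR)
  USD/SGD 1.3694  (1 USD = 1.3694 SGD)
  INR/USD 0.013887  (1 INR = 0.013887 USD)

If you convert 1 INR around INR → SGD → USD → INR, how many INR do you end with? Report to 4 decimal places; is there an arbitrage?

Around INR → SGD → USD → INR: 1 ÷ 50.809 ÷ 1.3694 ÷ 0.013887 = 1.034953
Product > 1; profitable direction is INR → SGD → USD → INR.

1.0350 (arbitrage exists)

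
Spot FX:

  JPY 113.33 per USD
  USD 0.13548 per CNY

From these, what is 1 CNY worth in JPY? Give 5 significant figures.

1 CNY × 0.13548 = 0.13548 USD
0.13548 USD × 113.33 = 15.3539 JPY

CNY/JPY = 15.354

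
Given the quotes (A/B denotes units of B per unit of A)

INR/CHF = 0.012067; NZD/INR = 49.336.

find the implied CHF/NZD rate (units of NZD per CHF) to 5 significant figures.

CHF/NZD = 1.6797

1 CHF ÷ 0.012067 = 82.8706 INR
82.8706 INR ÷ 49.336 = 1.67972 NZD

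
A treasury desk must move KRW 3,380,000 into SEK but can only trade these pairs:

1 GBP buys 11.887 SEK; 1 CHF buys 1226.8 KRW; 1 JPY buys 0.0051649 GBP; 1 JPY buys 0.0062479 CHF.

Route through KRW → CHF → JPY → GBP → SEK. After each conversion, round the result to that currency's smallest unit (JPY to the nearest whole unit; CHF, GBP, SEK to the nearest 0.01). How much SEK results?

KRW 3,380,000 ÷ 1226.8 = CHF 2,755.14
CHF 2,755.14 ÷ 0.0062479 = JPY 440,971
JPY 440,971 × 0.0051649 = GBP 2,277.57
GBP 2,277.57 × 11.887 = SEK 27,073.47

SEK 27,073.47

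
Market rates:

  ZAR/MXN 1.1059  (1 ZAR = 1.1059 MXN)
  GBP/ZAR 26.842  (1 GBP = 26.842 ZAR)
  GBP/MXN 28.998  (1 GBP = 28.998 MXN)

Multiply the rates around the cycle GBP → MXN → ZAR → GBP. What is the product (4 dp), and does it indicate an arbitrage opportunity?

0.9769 (arbitrage exists)

Around GBP → MXN → ZAR → GBP: 1 × 28.998 ÷ 1.1059 ÷ 26.842 = 0.976871
Product < 1; profitable direction is GBP → ZAR → MXN → GBP.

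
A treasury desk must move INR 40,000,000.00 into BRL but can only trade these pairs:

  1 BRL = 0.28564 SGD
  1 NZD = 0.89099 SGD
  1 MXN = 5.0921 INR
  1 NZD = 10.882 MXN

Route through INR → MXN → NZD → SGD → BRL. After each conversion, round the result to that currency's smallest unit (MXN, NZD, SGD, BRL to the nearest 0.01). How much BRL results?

INR 40,000,000.00 ÷ 5.0921 = MXN 7,855,305.28
MXN 7,855,305.28 ÷ 10.882 = NZD 721,862.28
NZD 721,862.28 × 0.89099 = SGD 643,172.07
SGD 643,172.07 ÷ 0.28564 = BRL 2,251,687.68

BRL 2,251,687.68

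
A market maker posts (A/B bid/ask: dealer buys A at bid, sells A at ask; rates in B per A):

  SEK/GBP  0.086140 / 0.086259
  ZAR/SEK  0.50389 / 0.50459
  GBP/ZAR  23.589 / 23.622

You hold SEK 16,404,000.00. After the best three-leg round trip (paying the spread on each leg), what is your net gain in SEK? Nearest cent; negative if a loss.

Net profit: SEK 391,769.20

Best loop SEK → GBP → ZAR → SEK:
SEK 16,404,000.00 × 0.086140 (sell SEK at bid) = GBP 1,413,040.56
GBP 1,413,040.56 × 23.589 (sell GBP at bid) = ZAR 33,332,213.77
ZAR 33,332,213.77 × 0.50389 (sell ZAR at bid) = SEK 16,795,769.20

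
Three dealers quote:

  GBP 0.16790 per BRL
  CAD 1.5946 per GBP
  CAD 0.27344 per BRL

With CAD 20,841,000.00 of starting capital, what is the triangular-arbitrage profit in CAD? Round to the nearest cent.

Profit: CAD 444,219.99

Profitable loop is CAD → GBP → BRL → CAD:
CAD 20,841,000.00 ÷ 1.5946 = GBP 13,069,735.36
GBP 13,069,735.36 ÷ 0.16790 = BRL 77,842,378.54
BRL 77,842,378.54 × 0.27344 = CAD 21,285,219.99
Profit = CAD 21,285,219.99 − CAD 20,841,000.00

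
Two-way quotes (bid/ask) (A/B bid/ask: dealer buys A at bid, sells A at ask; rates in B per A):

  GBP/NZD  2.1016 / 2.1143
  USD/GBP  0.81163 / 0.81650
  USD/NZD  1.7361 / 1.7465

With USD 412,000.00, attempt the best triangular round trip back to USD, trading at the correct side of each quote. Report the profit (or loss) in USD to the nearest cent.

Best loop USD → NZD → GBP → USD:
USD 412,000.00 × 1.7361 (sell USD at bid) = NZD 715,273.20
NZD 715,273.20 ÷ 2.1143 (buy GBP at ask) = GBP 338,302.61
GBP 338,302.61 ÷ 0.81650 (buy USD at ask) = USD 414,332.65

Net profit: USD 2,332.65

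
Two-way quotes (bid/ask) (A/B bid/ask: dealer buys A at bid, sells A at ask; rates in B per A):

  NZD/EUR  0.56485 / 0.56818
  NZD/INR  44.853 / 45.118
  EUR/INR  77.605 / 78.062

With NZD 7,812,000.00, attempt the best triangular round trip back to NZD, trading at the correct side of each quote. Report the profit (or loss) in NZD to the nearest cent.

Net profit: NZD 88,018.61

Best loop NZD → INR → EUR → NZD:
NZD 7,812,000.00 × 44.853 (sell NZD at bid) = INR 350,391,636.00
INR 350,391,636.00 ÷ 78.062 (buy EUR at ask) = EUR 4,488,632.57
EUR 4,488,632.57 ÷ 0.56818 (buy NZD at ask) = NZD 7,900,018.61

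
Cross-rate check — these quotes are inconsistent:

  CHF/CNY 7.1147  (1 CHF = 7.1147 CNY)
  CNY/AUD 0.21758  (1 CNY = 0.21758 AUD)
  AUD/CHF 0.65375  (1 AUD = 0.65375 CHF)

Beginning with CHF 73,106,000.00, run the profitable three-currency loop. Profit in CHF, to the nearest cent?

Profitable loop is CHF → CNY → AUD → CHF:
CHF 73,106,000.00 × 7.1147 = CNY 520,127,258.20
CNY 520,127,258.20 × 0.21758 = AUD 113,169,288.84
AUD 113,169,288.84 × 0.65375 = CHF 73,984,422.58
Profit = CHF 73,984,422.58 − CHF 73,106,000.00

Profit: CHF 878,422.58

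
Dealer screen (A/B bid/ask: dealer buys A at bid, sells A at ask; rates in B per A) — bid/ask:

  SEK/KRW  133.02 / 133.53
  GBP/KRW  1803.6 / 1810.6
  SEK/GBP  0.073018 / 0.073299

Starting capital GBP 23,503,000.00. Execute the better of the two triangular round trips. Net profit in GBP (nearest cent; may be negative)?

Net profit: GBP 53,983.53

Best loop GBP → SEK → KRW → GBP:
GBP 23,503,000.00 ÷ 0.073299 (buy SEK at ask) = SEK 320,645,574.97
SEK 320,645,574.97 × 133.02 (sell SEK at bid) = KRW 42,652,274,383
KRW 42,652,274,383 ÷ 1810.6 (buy GBP at ask) = GBP 23,556,983.53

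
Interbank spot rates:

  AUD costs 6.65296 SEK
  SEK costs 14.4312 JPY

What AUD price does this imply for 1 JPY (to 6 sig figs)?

JPY/AUD = 0.0104156

1 JPY ÷ 14.4312 = 0.0692943 SEK
0.0692943 SEK ÷ 6.65296 = 0.0104156 AUD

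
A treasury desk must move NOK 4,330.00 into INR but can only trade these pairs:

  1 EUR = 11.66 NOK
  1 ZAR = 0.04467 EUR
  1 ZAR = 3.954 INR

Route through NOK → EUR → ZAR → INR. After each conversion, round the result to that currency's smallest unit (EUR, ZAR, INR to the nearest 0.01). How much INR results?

INR 32,871.22

NOK 4,330.00 ÷ 11.66 = EUR 371.36
EUR 371.36 ÷ 0.04467 = ZAR 8,313.41
ZAR 8,313.41 × 3.954 = INR 32,871.22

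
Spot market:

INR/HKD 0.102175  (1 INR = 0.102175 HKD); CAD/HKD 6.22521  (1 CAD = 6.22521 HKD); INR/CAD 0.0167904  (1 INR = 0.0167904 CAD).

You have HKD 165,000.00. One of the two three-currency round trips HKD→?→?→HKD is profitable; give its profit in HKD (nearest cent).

Profit: HKD 3,792.97

Profitable loop is HKD → INR → CAD → HKD:
HKD 165,000.00 ÷ 0.102175 = INR 1,614,876.44
INR 1,614,876.44 × 0.0167904 = CAD 27,114.42
CAD 27,114.42 × 6.22521 = HKD 168,792.97
Profit = HKD 168,792.97 − HKD 165,000.00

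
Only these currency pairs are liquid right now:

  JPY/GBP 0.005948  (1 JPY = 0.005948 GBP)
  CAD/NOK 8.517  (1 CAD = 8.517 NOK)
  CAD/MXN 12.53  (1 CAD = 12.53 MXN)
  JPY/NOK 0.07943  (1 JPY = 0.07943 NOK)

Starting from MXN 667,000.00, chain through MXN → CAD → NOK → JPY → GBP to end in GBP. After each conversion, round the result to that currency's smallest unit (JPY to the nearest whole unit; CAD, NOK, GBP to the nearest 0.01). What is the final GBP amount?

MXN 667,000.00 ÷ 12.53 = CAD 53,232.24
CAD 53,232.24 × 8.517 = NOK 453,378.99
NOK 453,378.99 ÷ 0.07943 = JPY 5,707,906
JPY 5,707,906 × 0.005948 = GBP 33,950.62

GBP 33,950.62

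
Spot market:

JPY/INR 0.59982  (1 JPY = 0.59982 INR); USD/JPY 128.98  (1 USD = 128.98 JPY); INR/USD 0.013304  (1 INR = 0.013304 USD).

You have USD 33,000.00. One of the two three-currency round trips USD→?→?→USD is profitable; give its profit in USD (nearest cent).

Profitable loop is USD → JPY → INR → USD:
USD 33,000.00 × 128.98 = JPY 4,256,340
JPY 4,256,340 × 0.59982 = INR 2,553,037.86
INR 2,553,037.86 × 0.013304 = USD 33,965.62
Profit = USD 33,965.62 − USD 33,000.00

Profit: USD 965.62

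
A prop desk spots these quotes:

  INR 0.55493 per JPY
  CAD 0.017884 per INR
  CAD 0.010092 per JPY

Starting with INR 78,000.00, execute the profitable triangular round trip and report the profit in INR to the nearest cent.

Profitable loop is INR → JPY → CAD → INR:
INR 78,000.00 ÷ 0.55493 = JPY 140,558
JPY 140,558 × 0.010092 = CAD 1,418.51
CAD 1,418.51 ÷ 0.017884 = INR 79,317.49
Profit = INR 79,317.49 − INR 78,000.00

Profit: INR 1,317.49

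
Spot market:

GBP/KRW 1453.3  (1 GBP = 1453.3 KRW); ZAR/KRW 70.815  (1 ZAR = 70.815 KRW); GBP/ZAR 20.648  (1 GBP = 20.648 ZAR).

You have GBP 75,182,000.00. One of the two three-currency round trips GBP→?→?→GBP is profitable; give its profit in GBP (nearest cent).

Profitable loop is GBP → ZAR → KRW → GBP:
GBP 75,182,000.00 × 20.648 = ZAR 1,552,357,936.00
ZAR 1,552,357,936.00 × 70.815 = KRW 109,930,227,238
KRW 109,930,227,238 ÷ 1453.3 = GBP 75,641,799.52
Profit = GBP 75,641,799.52 − GBP 75,182,000.00

Profit: GBP 459,799.52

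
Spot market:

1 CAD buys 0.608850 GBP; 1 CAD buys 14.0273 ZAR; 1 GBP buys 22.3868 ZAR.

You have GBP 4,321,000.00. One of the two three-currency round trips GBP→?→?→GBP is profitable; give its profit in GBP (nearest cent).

Profitable loop is GBP → CAD → ZAR → GBP:
GBP 4,321,000.00 ÷ 0.608850 = CAD 7,096,986.12
CAD 7,096,986.12 × 14.0273 = ZAR 99,551,553.42
ZAR 99,551,553.42 ÷ 22.3868 = GBP 4,446,886.26
Profit = GBP 4,446,886.26 − GBP 4,321,000.00

Profit: GBP 125,886.26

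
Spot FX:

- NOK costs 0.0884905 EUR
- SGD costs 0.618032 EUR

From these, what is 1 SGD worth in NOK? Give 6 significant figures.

1 SGD × 0.618032 = 0.618032 EUR
0.618032 EUR ÷ 0.0884905 = 6.98416 NOK

SGD/NOK = 6.98416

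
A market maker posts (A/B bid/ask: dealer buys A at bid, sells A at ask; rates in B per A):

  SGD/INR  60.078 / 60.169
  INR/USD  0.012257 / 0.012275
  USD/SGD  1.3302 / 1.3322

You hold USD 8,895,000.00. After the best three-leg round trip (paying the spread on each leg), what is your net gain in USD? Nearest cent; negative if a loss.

Net profit: USD 145,287.22

Best loop USD → INR → SGD → USD:
USD 8,895,000.00 ÷ 0.012275 (buy INR at ask) = INR 724,643,584.52
INR 724,643,584.52 ÷ 60.169 (buy SGD at ask) = SGD 12,043,470.63
SGD 12,043,470.63 ÷ 1.3322 (buy USD at ask) = USD 9,040,287.22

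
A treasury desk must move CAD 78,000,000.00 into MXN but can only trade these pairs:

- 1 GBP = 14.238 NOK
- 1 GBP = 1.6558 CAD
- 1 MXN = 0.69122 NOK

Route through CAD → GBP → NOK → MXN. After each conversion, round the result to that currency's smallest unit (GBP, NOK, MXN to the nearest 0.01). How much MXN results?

MXN 970,329,907.31

CAD 78,000,000.00 ÷ 1.6558 = GBP 47,107,138.54
GBP 47,107,138.54 × 14.238 = NOK 670,711,438.53
NOK 670,711,438.53 ÷ 0.69122 = MXN 970,329,907.31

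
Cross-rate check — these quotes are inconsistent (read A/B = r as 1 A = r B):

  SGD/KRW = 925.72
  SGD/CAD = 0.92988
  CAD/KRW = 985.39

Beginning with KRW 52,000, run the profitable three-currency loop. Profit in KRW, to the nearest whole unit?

Profitable loop is KRW → CAD → SGD → KRW:
KRW 52,000 ÷ 985.39 = CAD 52.77
CAD 52.77 ÷ 0.92988 = SGD 56.75
SGD 56.75 × 925.72 = KRW 52,535
Profit = KRW 52,535 − KRW 52,000

Profit: KRW 535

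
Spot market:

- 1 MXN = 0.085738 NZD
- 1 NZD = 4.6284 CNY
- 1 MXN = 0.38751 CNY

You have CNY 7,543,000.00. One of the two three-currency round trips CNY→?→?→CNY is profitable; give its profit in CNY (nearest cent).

Profitable loop is CNY → MXN → NZD → CNY:
CNY 7,543,000.00 ÷ 0.38751 = MXN 19,465,304.12
MXN 19,465,304.12 × 0.085738 = NZD 1,668,916.24
NZD 1,668,916.24 × 4.6284 = CNY 7,724,411.95
Profit = CNY 7,724,411.95 − CNY 7,543,000.00

Profit: CNY 181,411.95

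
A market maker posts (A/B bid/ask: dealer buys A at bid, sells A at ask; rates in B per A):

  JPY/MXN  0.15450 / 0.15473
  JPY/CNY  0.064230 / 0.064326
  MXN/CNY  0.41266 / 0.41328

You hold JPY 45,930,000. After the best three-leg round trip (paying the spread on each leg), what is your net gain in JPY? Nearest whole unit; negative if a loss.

Best loop JPY → CNY → MXN → JPY:
JPY 45,930,000 × 0.064230 (sell JPY at bid) = CNY 2,950,083.90
CNY 2,950,083.90 ÷ 0.41328 (buy MXN at ask) = MXN 7,138,220.82
MXN 7,138,220.82 ÷ 0.15473 (buy JPY at ask) = JPY 46,133,399

Net profit: JPY 203,399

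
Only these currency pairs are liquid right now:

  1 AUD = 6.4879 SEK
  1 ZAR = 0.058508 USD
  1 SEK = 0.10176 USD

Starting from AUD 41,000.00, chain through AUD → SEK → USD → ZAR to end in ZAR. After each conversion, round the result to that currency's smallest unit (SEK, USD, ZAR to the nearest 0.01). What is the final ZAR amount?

AUD 41,000.00 × 6.4879 = SEK 266,003.90
SEK 266,003.90 × 0.10176 = USD 27,068.56
USD 27,068.56 ÷ 0.058508 = ZAR 462,647.16

ZAR 462,647.16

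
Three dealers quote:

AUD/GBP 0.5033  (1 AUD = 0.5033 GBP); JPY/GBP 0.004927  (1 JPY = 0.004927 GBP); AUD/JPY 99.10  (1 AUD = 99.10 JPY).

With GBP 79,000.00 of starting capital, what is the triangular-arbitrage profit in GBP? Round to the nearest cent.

Profit: GBP 2,432.51

Profitable loop is GBP → JPY → AUD → GBP:
GBP 79,000.00 ÷ 0.004927 = JPY 16,034,098
JPY 16,034,098 ÷ 99.10 = AUD 161,797.15
AUD 161,797.15 × 0.5033 = GBP 81,432.51
Profit = GBP 81,432.51 − GBP 79,000.00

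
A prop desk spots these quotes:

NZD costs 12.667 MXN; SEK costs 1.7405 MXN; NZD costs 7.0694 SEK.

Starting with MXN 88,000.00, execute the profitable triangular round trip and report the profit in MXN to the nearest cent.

Profitable loop is MXN → SEK → NZD → MXN:
MXN 88,000.00 ÷ 1.7405 = SEK 50,560.18
SEK 50,560.18 ÷ 7.0694 = NZD 7,151.98
NZD 7,151.98 × 12.667 = MXN 90,594.09
Profit = MXN 90,594.09 − MXN 88,000.00

Profit: MXN 2,594.09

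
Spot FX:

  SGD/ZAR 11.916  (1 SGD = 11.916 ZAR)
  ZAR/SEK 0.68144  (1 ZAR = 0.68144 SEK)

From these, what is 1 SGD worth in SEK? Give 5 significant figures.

1 SGD × 11.916 = 11.916 ZAR
11.916 ZAR × 0.68144 = 8.12004 SEK

SGD/SEK = 8.1200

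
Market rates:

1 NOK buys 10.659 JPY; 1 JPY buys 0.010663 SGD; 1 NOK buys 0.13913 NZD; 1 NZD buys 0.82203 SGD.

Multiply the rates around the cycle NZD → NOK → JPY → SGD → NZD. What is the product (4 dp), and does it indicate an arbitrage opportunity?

0.9938 (arbitrage exists)

Around NZD → NOK → JPY → SGD → NZD: 1 ÷ 0.13913 × 10.659 × 0.010663 ÷ 0.82203 = 0.993774
Product < 1; profitable direction is NZD → SGD → JPY → NOK → NZD.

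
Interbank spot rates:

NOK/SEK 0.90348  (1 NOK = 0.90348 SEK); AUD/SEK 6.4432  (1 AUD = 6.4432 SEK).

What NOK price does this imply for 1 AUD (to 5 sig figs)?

AUD/NOK = 7.1315

1 AUD × 6.4432 = 6.4432 SEK
6.4432 SEK ÷ 0.90348 = 7.13154 NOK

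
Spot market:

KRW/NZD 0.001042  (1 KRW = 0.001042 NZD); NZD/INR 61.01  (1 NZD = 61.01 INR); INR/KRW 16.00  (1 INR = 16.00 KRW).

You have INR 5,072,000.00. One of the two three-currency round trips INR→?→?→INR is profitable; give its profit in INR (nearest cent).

Profit: INR 87,029.03

Profitable loop is INR → KRW → NZD → INR:
INR 5,072,000.00 × 16.00 = KRW 81,152,000
KRW 81,152,000 × 0.001042 = NZD 84,560.38
NZD 84,560.38 × 61.01 = INR 5,159,029.03
Profit = INR 5,159,029.03 − INR 5,072,000.00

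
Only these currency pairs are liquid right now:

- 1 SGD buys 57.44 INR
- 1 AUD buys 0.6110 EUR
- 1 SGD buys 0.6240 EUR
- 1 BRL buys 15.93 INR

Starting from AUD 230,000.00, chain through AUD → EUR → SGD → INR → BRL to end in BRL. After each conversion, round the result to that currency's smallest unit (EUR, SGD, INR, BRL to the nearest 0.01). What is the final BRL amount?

BRL 812,050.63

AUD 230,000.00 × 0.6110 = EUR 140,530.00
EUR 140,530.00 ÷ 0.6240 = SGD 225,208.33
SGD 225,208.33 × 57.44 = INR 12,935,966.48
INR 12,935,966.48 ÷ 15.93 = BRL 812,050.63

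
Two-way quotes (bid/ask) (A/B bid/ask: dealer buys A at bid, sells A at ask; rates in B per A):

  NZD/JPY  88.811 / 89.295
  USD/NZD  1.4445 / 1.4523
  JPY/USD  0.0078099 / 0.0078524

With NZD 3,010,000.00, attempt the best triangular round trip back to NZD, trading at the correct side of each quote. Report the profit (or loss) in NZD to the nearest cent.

Net profit: NZD 5,756.52

Best loop NZD → JPY → USD → NZD:
NZD 3,010,000.00 × 88.811 (sell NZD at bid) = JPY 267,321,110
JPY 267,321,110 × 0.0078099 (sell JPY at bid) = USD 2,087,751.14
USD 2,087,751.14 × 1.4445 (sell USD at bid) = NZD 3,015,756.52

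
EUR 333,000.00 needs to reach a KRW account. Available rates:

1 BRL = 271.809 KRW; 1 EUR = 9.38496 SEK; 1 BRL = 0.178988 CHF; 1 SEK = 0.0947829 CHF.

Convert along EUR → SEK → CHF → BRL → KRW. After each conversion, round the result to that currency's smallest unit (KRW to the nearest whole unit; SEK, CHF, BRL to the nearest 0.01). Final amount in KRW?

EUR 333,000.00 × 9.38496 = SEK 3,125,191.68
SEK 3,125,191.68 × 0.0947829 = CHF 296,214.73
CHF 296,214.73 ÷ 0.178988 = BRL 1,654,941.84
BRL 1,654,941.84 × 271.809 = KRW 449,828,087

KRW 449,828,087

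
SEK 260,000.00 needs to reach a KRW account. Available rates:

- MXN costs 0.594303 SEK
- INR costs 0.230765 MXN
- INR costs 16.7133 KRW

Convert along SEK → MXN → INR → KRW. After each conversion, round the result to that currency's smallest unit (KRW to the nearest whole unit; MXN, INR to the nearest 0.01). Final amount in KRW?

SEK 260,000.00 ÷ 0.594303 = MXN 437,487.28
MXN 437,487.28 ÷ 0.230765 = INR 1,895,812.97
INR 1,895,812.97 × 16.7133 = KRW 31,685,291

KRW 31,685,291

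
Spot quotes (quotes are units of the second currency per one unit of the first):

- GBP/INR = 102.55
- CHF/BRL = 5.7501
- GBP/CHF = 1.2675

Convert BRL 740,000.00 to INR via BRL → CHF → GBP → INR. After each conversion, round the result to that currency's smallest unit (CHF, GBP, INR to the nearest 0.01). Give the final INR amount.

INR 10,412,235.81

BRL 740,000.00 ÷ 5.7501 = CHF 128,693.41
CHF 128,693.41 ÷ 1.2675 = GBP 101,533.26
GBP 101,533.26 × 102.55 = INR 10,412,235.81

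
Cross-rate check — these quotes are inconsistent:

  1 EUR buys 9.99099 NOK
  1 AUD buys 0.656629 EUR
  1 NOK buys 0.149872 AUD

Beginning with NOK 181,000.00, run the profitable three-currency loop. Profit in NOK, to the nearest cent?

Profitable loop is NOK → EUR → AUD → NOK:
NOK 181,000.00 ÷ 9.99099 = EUR 18,116.32
EUR 18,116.32 ÷ 0.656629 = AUD 27,589.89
AUD 27,589.89 ÷ 0.149872 = NOK 184,089.70
Profit = NOK 184,089.70 − NOK 181,000.00

Profit: NOK 3,089.70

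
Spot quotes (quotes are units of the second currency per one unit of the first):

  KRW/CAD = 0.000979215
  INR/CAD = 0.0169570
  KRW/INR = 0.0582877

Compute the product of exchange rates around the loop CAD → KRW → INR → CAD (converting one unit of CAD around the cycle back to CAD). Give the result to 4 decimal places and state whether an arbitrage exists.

Around CAD → KRW → INR → CAD: 1 ÷ 0.000979215 × 0.0582877 × 0.0169570 = 1.009364
Product > 1; profitable direction is CAD → KRW → INR → CAD.

1.0094 (arbitrage exists)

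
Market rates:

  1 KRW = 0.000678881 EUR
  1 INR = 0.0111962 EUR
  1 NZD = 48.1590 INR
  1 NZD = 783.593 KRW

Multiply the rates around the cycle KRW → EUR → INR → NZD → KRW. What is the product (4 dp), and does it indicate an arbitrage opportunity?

Around KRW → EUR → INR → NZD → KRW: 1 × 0.000678881 ÷ 0.0111962 ÷ 48.1590 × 783.593 = 0.986589
Product < 1; profitable direction is KRW → NZD → INR → EUR → KRW.

0.9866 (arbitrage exists)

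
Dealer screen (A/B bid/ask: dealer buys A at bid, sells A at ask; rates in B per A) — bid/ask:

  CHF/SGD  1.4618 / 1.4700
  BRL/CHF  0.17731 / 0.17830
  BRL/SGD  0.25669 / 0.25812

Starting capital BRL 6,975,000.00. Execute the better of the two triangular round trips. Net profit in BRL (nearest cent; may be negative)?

Net profit: BRL 28,961.38

Best loop BRL → CHF → SGD → BRL:
BRL 6,975,000.00 × 0.17731 (sell BRL at bid) = CHF 1,236,737.25
CHF 1,236,737.25 × 1.4618 (sell CHF at bid) = SGD 1,807,862.51
SGD 1,807,862.51 ÷ 0.25812 (buy BRL at ask) = BRL 7,003,961.38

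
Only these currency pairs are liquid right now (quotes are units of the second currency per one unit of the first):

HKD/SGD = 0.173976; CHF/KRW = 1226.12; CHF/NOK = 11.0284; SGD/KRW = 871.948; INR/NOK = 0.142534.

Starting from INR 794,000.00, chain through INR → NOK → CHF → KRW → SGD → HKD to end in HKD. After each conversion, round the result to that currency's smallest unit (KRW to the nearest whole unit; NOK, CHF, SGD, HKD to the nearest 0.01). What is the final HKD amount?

HKD 82,942.99

INR 794,000.00 × 0.142534 = NOK 113,172.00
NOK 113,172.00 ÷ 11.0284 = CHF 10,261.87
CHF 10,261.87 × 1226.12 = KRW 12,582,284
KRW 12,582,284 ÷ 871.948 = SGD 14,430.09
SGD 14,430.09 ÷ 0.173976 = HKD 82,942.99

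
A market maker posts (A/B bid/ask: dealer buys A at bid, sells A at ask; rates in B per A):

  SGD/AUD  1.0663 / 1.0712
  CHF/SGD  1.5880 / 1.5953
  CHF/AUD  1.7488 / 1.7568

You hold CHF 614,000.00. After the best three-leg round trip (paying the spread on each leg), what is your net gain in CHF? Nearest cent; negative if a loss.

Best loop CHF → AUD → SGD → CHF:
CHF 614,000.00 × 1.7488 (sell CHF at bid) = AUD 1,073,763.20
AUD 1,073,763.20 ÷ 1.0712 (buy SGD at ask) = SGD 1,002,392.83
SGD 1,002,392.83 ÷ 1.5953 (buy CHF at ask) = CHF 628,341.27

Net profit: CHF 14,341.27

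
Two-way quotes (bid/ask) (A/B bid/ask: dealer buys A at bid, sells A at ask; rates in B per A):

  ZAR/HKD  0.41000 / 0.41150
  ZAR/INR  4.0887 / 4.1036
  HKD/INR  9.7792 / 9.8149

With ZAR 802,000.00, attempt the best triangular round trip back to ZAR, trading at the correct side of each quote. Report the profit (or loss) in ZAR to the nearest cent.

Best loop ZAR → INR → HKD → ZAR:
ZAR 802,000.00 × 4.0887 (sell ZAR at bid) = INR 3,279,137.40
INR 3,279,137.40 ÷ 9.8149 (buy HKD at ask) = HKD 334,097.89
HKD 334,097.89 ÷ 0.41150 (buy ZAR at ask) = ZAR 811,902.53

Net profit: ZAR 9,902.53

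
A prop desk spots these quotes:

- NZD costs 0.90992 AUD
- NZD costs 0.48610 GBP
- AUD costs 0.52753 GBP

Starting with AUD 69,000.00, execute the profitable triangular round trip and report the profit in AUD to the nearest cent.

Profit: AUD 875.41

Profitable loop is AUD → NZD → GBP → AUD:
AUD 69,000.00 ÷ 0.90992 = NZD 75,830.84
NZD 75,830.84 × 0.48610 = GBP 36,861.37
GBP 36,861.37 ÷ 0.52753 = AUD 69,875.41
Profit = AUD 69,875.41 − AUD 69,000.00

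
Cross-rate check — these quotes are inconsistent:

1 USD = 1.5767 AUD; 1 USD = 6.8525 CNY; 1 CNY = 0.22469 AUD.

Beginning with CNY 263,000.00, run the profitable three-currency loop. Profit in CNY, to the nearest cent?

Profit: CNY 6,322.12

Profitable loop is CNY → USD → AUD → CNY:
CNY 263,000.00 ÷ 6.8525 = USD 38,380.15
USD 38,380.15 × 1.5767 = AUD 60,513.99
AUD 60,513.99 ÷ 0.22469 = CNY 269,322.12
Profit = CNY 269,322.12 − CNY 263,000.00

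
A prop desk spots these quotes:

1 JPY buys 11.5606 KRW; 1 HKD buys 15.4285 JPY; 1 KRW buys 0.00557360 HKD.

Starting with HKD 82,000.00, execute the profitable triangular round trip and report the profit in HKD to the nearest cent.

Profit: HKD 484.81

Profitable loop is HKD → KRW → JPY → HKD:
HKD 82,000.00 ÷ 0.00557360 = KRW 14,712,215
KRW 14,712,215 ÷ 11.5606 = JPY 1,272,617
JPY 1,272,617 ÷ 15.4285 = HKD 82,484.81
Profit = HKD 82,484.81 − HKD 82,000.00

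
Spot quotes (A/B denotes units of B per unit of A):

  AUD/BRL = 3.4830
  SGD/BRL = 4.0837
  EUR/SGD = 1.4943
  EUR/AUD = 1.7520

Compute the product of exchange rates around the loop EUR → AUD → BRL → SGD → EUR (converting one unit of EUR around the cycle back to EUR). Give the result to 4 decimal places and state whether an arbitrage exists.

1.0000 (no arbitrage)

Around EUR → AUD → BRL → SGD → EUR: 1 × 1.7520 × 3.4830 ÷ 4.0837 ÷ 1.4943 = 0.999991
Product ≈ 1 (deviation 0.001%, within rounding noise).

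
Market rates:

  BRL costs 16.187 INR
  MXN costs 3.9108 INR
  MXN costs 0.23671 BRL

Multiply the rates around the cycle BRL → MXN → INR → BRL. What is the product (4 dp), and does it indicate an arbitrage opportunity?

1.0207 (arbitrage exists)

Around BRL → MXN → INR → BRL: 1 ÷ 0.23671 × 3.9108 ÷ 16.187 = 1.020664
Product > 1; profitable direction is BRL → MXN → INR → BRL.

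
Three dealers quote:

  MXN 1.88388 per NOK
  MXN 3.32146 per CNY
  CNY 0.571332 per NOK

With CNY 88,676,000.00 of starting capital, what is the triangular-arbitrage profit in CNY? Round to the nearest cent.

Profitable loop is CNY → MXN → NOK → CNY:
CNY 88,676,000.00 × 3.32146 = MXN 294,533,786.96
MXN 294,533,786.96 ÷ 1.88388 = NOK 156,344,240.06
NOK 156,344,240.06 × 0.571332 = CNY 89,324,467.36
Profit = CNY 89,324,467.36 − CNY 88,676,000.00

Profit: CNY 648,467.36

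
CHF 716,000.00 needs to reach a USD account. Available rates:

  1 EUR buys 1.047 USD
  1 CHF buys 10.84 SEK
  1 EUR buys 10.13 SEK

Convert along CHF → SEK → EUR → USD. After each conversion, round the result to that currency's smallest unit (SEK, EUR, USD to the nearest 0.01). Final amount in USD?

USD 802,194.24

CHF 716,000.00 × 10.84 = SEK 7,761,440.00
SEK 7,761,440.00 ÷ 10.13 = EUR 766,183.61
EUR 766,183.61 × 1.047 = USD 802,194.24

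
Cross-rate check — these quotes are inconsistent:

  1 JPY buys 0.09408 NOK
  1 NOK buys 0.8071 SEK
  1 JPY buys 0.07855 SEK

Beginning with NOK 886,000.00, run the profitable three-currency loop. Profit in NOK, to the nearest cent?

Profitable loop is NOK → JPY → SEK → NOK:
NOK 886,000.00 ÷ 0.09408 = JPY 9,417,517
JPY 9,417,517 × 0.07855 = SEK 739,745.96
SEK 739,745.96 ÷ 0.8071 = NOK 916,548.09
Profit = NOK 916,548.09 − NOK 886,000.00

Profit: NOK 30,548.09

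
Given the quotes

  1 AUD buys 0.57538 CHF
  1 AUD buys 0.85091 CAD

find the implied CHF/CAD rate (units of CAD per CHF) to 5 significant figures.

1 CHF ÷ 0.57538 = 1.73798 AUD
1.73798 AUD × 0.85091 = 1.47887 CAD

CHF/CAD = 1.4789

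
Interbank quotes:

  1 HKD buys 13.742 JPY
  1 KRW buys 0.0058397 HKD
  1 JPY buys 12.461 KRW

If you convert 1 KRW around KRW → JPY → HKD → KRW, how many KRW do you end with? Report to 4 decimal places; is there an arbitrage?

Around KRW → JPY → HKD → KRW: 1 ÷ 12.461 ÷ 13.742 ÷ 0.0058397 = 1.000015
Product ≈ 1 (deviation 0.002%, within rounding noise).

1.0000 (no arbitrage)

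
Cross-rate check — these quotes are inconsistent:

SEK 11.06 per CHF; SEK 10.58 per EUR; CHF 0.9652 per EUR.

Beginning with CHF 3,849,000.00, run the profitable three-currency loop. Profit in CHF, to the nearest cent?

Profit: CHF 34,601.71

Profitable loop is CHF → SEK → EUR → CHF:
CHF 3,849,000.00 × 11.06 = SEK 42,569,940.00
SEK 42,569,940.00 ÷ 10.58 = EUR 4,023,623.82
EUR 4,023,623.82 × 0.9652 = CHF 3,883,601.71
Profit = CHF 3,883,601.71 − CHF 3,849,000.00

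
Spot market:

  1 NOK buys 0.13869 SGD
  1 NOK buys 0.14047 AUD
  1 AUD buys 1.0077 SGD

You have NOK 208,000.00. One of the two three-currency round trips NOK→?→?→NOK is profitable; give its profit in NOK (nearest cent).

Profit: NOK 4,291.71

Profitable loop is NOK → AUD → SGD → NOK:
NOK 208,000.00 × 0.14047 = AUD 29,217.76
AUD 29,217.76 × 1.0077 = SGD 29,442.74
SGD 29,442.74 ÷ 0.13869 = NOK 212,291.71
Profit = NOK 212,291.71 − NOK 208,000.00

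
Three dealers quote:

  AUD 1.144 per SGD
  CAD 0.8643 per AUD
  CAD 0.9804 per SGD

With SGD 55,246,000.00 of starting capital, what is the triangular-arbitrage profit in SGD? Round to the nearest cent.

Profit: SGD 471,044.84

Profitable loop is SGD → AUD → CAD → SGD:
SGD 55,246,000.00 × 1.144 = AUD 63,201,424.00
AUD 63,201,424.00 × 0.8643 = CAD 54,624,990.76
CAD 54,624,990.76 ÷ 0.9804 = SGD 55,717,044.84
Profit = SGD 55,717,044.84 − SGD 55,246,000.00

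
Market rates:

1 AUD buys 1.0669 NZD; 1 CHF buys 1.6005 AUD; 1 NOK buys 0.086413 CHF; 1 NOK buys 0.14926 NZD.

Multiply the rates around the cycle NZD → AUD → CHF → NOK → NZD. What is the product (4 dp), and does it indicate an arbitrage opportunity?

Around NZD → AUD → CHF → NOK → NZD: 1 ÷ 1.0669 ÷ 1.6005 ÷ 0.086413 × 0.14926 = 1.011544
Product > 1; profitable direction is NZD → AUD → CHF → NOK → NZD.

1.0115 (arbitrage exists)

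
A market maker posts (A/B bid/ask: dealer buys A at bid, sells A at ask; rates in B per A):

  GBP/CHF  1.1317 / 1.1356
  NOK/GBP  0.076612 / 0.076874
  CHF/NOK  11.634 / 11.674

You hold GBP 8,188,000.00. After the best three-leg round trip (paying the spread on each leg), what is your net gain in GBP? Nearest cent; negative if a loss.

Best loop GBP → CHF → NOK → GBP:
GBP 8,188,000.00 × 1.1317 (sell GBP at bid) = CHF 9,266,359.60
CHF 9,266,359.60 × 11.634 (sell CHF at bid) = NOK 107,804,827.59
NOK 107,804,827.59 × 0.076612 (sell NOK at bid) = GBP 8,259,143.45

Net profit: GBP 71,143.45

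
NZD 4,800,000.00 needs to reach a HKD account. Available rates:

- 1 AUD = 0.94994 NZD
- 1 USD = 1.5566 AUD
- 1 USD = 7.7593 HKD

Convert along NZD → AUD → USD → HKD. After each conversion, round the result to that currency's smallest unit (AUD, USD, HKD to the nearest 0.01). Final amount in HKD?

HKD 25,187,819.88

NZD 4,800,000.00 ÷ 0.94994 = AUD 5,052,950.71
AUD 5,052,950.71 ÷ 1.5566 = USD 3,246,145.90
USD 3,246,145.90 × 7.7593 = HKD 25,187,819.88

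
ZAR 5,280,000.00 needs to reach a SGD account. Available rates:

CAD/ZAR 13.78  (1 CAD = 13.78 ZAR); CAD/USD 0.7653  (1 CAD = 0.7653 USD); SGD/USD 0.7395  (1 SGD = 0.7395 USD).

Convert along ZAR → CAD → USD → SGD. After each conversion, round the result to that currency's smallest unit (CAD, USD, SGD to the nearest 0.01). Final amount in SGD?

ZAR 5,280,000.00 ÷ 13.78 = CAD 383,164.01
CAD 383,164.01 × 0.7653 = USD 293,235.42
USD 293,235.42 ÷ 0.7395 = SGD 396,532.01

SGD 396,532.01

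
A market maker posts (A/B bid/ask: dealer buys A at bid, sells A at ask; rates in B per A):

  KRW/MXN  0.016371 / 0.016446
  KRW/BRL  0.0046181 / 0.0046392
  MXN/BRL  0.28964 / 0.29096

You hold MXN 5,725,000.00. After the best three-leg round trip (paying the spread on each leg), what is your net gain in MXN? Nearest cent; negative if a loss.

Net profit: MXN 126,485.63

Best loop MXN → BRL → KRW → MXN:
MXN 5,725,000.00 × 0.28964 (sell MXN at bid) = BRL 1,658,189.00
BRL 1,658,189.00 ÷ 0.0046392 (buy KRW at ask) = KRW 357,429,945
KRW 357,429,945 × 0.016371 (sell KRW at bid) = MXN 5,851,485.63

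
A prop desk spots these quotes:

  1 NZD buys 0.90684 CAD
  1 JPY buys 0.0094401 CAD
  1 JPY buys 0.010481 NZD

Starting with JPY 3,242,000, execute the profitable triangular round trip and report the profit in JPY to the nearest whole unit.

Profitable loop is JPY → NZD → CAD → JPY:
JPY 3,242,000 × 0.010481 = NZD 33,979.40
NZD 33,979.40 × 0.90684 = CAD 30,813.88
CAD 30,813.88 ÷ 0.0094401 = JPY 3,264,148
Profit = JPY 3,264,148 − JPY 3,242,000

Profit: JPY 22,148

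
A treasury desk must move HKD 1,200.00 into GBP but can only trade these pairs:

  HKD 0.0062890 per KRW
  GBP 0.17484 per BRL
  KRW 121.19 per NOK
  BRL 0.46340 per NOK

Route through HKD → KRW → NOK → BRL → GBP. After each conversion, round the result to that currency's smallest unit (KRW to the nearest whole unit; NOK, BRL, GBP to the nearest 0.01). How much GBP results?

HKD 1,200.00 ÷ 0.0062890 = KRW 190,809
KRW 190,809 ÷ 121.19 = NOK 1,574.46
NOK 1,574.46 × 0.46340 = BRL 729.60
BRL 729.60 × 0.17484 = GBP 127.56

GBP 127.56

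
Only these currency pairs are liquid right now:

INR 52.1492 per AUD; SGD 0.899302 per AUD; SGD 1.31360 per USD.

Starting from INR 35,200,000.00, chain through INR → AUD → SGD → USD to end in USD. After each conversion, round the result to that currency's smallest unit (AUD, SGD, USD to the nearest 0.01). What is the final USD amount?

USD 462,101.56

INR 35,200,000.00 ÷ 52.1492 = AUD 674,986.39
AUD 674,986.39 × 0.899302 = SGD 607,016.61
SGD 607,016.61 ÷ 1.31360 = USD 462,101.56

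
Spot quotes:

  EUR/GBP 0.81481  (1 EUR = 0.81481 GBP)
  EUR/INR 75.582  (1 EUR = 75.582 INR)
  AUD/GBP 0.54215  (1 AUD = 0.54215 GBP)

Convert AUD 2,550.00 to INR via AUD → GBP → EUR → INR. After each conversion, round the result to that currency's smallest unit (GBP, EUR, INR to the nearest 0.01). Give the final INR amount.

AUD 2,550.00 × 0.54215 = GBP 1,382.48
GBP 1,382.48 ÷ 0.81481 = EUR 1,696.69
EUR 1,696.69 × 75.582 = INR 128,239.22

INR 128,239.22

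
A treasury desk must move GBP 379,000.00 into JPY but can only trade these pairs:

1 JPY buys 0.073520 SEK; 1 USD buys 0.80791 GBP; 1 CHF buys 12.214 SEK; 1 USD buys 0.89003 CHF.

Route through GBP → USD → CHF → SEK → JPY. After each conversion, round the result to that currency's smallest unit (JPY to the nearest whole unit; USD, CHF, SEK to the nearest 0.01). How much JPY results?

GBP 379,000.00 ÷ 0.80791 = USD 469,111.66
USD 469,111.66 × 0.89003 = CHF 417,523.45
CHF 417,523.45 × 12.214 = SEK 5,099,631.42
SEK 5,099,631.42 ÷ 0.073520 = JPY 69,363,866

JPY 69,363,866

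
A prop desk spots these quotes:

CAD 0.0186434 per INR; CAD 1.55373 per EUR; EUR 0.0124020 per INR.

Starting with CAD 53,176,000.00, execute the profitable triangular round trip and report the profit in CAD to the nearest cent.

Profit: CAD 1,785,405.04

Profitable loop is CAD → INR → EUR → CAD:
CAD 53,176,000.00 ÷ 0.0186434 = INR 2,852,269,435.83
INR 2,852,269,435.83 × 0.0124020 = EUR 35,373,845.54
EUR 35,373,845.54 × 1.55373 = CAD 54,961,405.04
Profit = CAD 54,961,405.04 − CAD 53,176,000.00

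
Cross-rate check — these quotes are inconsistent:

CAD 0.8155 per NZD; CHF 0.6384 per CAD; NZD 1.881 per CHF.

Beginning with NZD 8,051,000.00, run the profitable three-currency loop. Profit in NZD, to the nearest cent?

Profit: NZD 170,369.88

Profitable loop is NZD → CHF → CAD → NZD:
NZD 8,051,000.00 ÷ 1.881 = CHF 4,280,170.12
CHF 4,280,170.12 ÷ 0.6384 = CAD 6,704,527.13
CAD 6,704,527.13 ÷ 0.8155 = NZD 8,221,369.88
Profit = NZD 8,221,369.88 − NZD 8,051,000.00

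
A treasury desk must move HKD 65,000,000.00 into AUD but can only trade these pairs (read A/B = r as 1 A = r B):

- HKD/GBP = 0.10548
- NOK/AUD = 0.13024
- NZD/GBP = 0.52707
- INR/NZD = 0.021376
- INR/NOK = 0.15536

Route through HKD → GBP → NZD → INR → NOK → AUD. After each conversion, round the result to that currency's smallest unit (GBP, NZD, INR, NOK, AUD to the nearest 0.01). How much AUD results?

HKD 65,000,000.00 × 0.10548 = GBP 6,856,200.00
GBP 6,856,200.00 ÷ 0.52707 = NZD 13,008,139.34
NZD 13,008,139.34 ÷ 0.021376 = INR 608,539,452.66
INR 608,539,452.66 × 0.15536 = NOK 94,542,689.37
NOK 94,542,689.37 × 0.13024 = AUD 12,313,239.86

AUD 12,313,239.86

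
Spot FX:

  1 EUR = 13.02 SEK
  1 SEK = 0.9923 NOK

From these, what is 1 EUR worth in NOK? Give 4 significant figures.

1 EUR × 13.02 = 13.02 SEK
13.02 SEK × 0.9923 = 12.9197 NOK

EUR/NOK = 12.92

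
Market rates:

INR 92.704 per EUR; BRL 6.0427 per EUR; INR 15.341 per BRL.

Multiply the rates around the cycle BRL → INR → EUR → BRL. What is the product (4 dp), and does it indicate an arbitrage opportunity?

1.0000 (no arbitrage)

Around BRL → INR → EUR → BRL: 1 × 15.341 ÷ 92.704 × 6.0427 = 0.999968
Product ≈ 1 (deviation 0.003%, within rounding noise).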